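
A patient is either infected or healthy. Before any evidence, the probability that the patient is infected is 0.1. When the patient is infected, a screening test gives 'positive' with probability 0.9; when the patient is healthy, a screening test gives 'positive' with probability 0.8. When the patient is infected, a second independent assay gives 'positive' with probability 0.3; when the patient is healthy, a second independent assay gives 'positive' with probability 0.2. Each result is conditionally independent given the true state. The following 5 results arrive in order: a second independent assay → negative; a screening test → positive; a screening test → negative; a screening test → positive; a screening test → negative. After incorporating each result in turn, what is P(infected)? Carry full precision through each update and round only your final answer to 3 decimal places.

0.030

After a second independent assay='negative': P(infected) = 0.7·0.1000 / (0.7·0.1000 + 0.8·0.9000) ≈ 0.0886
After a screening test='positive': P(infected) = 0.9·0.0886 / (0.9·0.0886 + 0.8·0.9114) ≈ 0.0986
After a screening test='negative': P(infected) = 0.1·0.0986 / (0.1·0.0986 + 0.2·0.9014) ≈ 0.0519
After a screening test='positive': P(infected) = 0.9·0.0519 / (0.9·0.0519 + 0.8·0.9481) ≈ 0.0580
After a screening test='negative': P(infected) = 0.1·0.0580 / (0.1·0.0580 + 0.2·0.9420) ≈ 0.0298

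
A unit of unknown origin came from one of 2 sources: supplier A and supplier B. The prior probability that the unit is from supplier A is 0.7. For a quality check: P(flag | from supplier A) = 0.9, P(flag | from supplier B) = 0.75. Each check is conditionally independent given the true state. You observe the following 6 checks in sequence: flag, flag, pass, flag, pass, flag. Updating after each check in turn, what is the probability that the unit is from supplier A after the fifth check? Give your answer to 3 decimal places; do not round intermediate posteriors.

After 'flag': P(supplier A) = 0.9·0.7000 / (0.9·0.7000 + 0.75·0.3000) ≈ 0.7368
After 'flag': P(supplier A) = 0.9·0.7368 / (0.9·0.7368 + 0.75·0.2632) ≈ 0.7706
After 'pass': P(supplier A) = 0.1·0.7706 / (0.1·0.7706 + 0.25·0.2294) ≈ 0.5734
After 'flag': P(supplier A) = 0.9·0.5734 / (0.9·0.5734 + 0.75·0.4266) ≈ 0.6173
After 'pass': P(supplier A) = 0.1·0.6173 / (0.1·0.6173 + 0.25·0.3827) ≈ 0.3921

0.392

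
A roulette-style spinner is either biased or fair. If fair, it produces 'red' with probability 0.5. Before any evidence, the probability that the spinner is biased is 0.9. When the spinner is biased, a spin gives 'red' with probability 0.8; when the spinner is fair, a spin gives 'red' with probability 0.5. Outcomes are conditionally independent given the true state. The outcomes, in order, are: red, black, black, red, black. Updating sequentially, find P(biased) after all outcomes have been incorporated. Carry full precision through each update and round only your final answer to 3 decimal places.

After 'red': P(biased) = 0.8·0.9000 / (0.8·0.9000 + 0.5·0.1000) ≈ 0.9351
After 'black': P(biased) = 0.2·0.9351 / (0.2·0.9351 + 0.5·0.0649) ≈ 0.8521
After 'black': P(biased) = 0.2·0.8521 / (0.2·0.8521 + 0.5·0.1479) ≈ 0.6973
After 'red': P(biased) = 0.8·0.6973 / (0.8·0.6973 + 0.5·0.3027) ≈ 0.7866
After 'black': P(biased) = 0.2·0.7866 / (0.2·0.7866 + 0.5·0.2134) ≈ 0.5959

0.596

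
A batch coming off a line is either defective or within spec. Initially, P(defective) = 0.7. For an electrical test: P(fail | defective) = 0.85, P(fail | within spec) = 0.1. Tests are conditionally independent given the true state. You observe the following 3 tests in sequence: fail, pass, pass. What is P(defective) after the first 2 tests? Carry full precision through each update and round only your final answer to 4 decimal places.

0.7677

After 'fail': P(defective) = 0.85·0.7000 / (0.85·0.7000 + 0.1·0.3000) ≈ 0.9520
After 'pass': P(defective) = 0.15·0.9520 / (0.15·0.9520 + 0.9·0.0480) ≈ 0.7677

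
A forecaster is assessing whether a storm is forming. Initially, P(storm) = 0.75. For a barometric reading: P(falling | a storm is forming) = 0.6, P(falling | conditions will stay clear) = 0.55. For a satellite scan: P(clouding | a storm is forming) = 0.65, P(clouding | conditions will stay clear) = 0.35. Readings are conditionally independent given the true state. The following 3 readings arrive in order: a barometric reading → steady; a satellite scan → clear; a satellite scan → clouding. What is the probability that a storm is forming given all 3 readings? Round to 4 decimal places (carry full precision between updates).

0.7273

After a barometric reading='steady': P(storm) = 0.4·0.7500 / (0.4·0.7500 + 0.45·0.2500) ≈ 0.7273
After a satellite scan='clear': P(storm) = 0.35·0.7273 / (0.35·0.7273 + 0.65·0.2727) ≈ 0.5895
After a satellite scan='clouding': P(storm) = 0.65·0.5895 / (0.65·0.5895 + 0.35·0.4105) ≈ 0.7273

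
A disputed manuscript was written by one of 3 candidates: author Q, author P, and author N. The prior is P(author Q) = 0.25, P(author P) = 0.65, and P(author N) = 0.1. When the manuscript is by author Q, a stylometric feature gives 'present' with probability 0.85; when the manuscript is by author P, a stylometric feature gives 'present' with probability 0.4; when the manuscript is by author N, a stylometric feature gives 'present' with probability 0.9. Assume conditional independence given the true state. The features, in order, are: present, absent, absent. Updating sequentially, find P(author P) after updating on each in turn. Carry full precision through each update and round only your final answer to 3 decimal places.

0.943

Apply Bayes' rule sequentially, carrying P(author P) forward.
After 'present': normaliser = 0.85·0.2500 + 0.4·0.6500 + 0.9·0.1000; P(author Q) ≈ 0.3778, P(author P) ≈ 0.4622, P(author N) ≈ 0.1600
After 'absent': normaliser = 0.15·0.3778 + 0.6·0.4622 + 0.1·0.1600; P(author Q) ≈ 0.1619, P(author P) ≈ 0.7924, P(author N) ≈ 0.0457
After 'absent': normaliser = 0.15·0.1619 + 0.6·0.7924 + 0.1·0.0457; P(author Q) ≈ 0.0482, P(author P) ≈ 0.9428, P(author N) ≈ 0.0091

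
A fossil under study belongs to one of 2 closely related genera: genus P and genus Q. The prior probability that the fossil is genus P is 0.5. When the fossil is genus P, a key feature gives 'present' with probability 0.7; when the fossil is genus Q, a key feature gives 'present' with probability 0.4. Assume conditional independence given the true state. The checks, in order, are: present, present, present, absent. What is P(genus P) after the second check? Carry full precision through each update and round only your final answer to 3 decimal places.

Apply Bayes' rule sequentially, carrying P(genus P) forward.
After 'present': P(genus P) = 0.7·0.5000 / (0.7·0.5000 + 0.4·0.5000) ≈ 0.6364
After 'present': P(genus P) = 0.7·0.6364 / (0.7·0.6364 + 0.4·0.3636) ≈ 0.7538

0.754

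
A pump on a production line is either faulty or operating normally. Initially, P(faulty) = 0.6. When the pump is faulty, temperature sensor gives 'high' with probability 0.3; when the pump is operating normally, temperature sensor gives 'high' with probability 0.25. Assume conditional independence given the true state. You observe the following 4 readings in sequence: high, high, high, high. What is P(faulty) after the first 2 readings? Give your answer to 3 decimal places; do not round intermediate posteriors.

After 'high': P(faulty) = 0.3·0.6000 / (0.3·0.6000 + 0.25·0.4000) ≈ 0.6429
After 'high': P(faulty) = 0.3·0.6429 / (0.3·0.6429 + 0.25·0.3571) ≈ 0.6835

0.684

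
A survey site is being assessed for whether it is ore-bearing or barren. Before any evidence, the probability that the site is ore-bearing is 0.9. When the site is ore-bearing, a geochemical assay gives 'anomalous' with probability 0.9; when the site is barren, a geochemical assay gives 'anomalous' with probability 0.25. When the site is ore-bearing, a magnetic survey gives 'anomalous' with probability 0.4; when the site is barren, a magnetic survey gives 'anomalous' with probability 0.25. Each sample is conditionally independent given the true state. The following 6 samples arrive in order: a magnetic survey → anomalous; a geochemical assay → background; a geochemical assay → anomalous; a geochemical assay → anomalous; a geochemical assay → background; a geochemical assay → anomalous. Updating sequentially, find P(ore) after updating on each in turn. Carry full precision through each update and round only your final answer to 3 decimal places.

After a magnetic survey='anomalous': P(ore) = 0.4·0.9000 / (0.4·0.9000 + 0.25·0.1000) ≈ 0.9351
After a geochemical assay='background': P(ore) = 0.1·0.9351 / (0.1·0.9351 + 0.75·0.0649) ≈ 0.6575
After a geochemical assay='anomalous': P(ore) = 0.9·0.6575 / (0.9·0.6575 + 0.25·0.3425) ≈ 0.8736
After a geochemical assay='anomalous': P(ore) = 0.9·0.8736 / (0.9·0.8736 + 0.25·0.1264) ≈ 0.9614
After a geochemical assay='background': P(ore) = 0.1·0.9614 / (0.1·0.9614 + 0.75·0.0386) ≈ 0.7684
After a geochemical assay='anomalous': P(ore) = 0.9·0.7684 / (0.9·0.7684 + 0.25·0.2316) ≈ 0.9227

0.923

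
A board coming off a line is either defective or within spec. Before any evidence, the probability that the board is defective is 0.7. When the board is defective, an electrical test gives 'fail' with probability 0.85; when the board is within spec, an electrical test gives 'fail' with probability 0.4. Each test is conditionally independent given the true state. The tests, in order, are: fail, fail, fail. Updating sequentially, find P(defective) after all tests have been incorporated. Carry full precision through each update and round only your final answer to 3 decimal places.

After 'fail': P(defective) = 0.85·0.7000 / (0.85·0.7000 + 0.4·0.3000) ≈ 0.8322
After 'fail': P(defective) = 0.85·0.8322 / (0.85·0.8322 + 0.4·0.1678) ≈ 0.9133
After 'fail': P(defective) = 0.85·0.9133 / (0.85·0.9133 + 0.4·0.0867) ≈ 0.9572

0.957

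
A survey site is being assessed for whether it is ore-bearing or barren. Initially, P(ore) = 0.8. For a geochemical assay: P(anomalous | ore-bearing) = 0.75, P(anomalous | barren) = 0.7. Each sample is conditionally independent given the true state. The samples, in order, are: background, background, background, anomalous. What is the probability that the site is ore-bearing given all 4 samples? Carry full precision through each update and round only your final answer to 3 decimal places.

Each posterior becomes the prior for the next update.
After 'background': P(ore) = 0.25·0.8000 / (0.25·0.8000 + 0.3·0.2000) ≈ 0.7692
After 'background': P(ore) = 0.25·0.7692 / (0.25·0.7692 + 0.3·0.2308) ≈ 0.7353
After 'background': P(ore) = 0.25·0.7353 / (0.25·0.7353 + 0.3·0.2647) ≈ 0.6983
After 'anomalous': P(ore) = 0.75·0.6983 / (0.75·0.6983 + 0.7·0.3017) ≈ 0.7127

0.713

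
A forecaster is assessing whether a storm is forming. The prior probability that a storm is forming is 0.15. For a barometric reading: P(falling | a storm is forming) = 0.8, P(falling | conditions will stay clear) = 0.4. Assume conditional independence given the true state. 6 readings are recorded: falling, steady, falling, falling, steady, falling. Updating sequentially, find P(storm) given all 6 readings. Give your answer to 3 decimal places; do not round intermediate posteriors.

After 'falling': P(storm) = 0.8·0.1500 / (0.8·0.1500 + 0.4·0.8500) ≈ 0.2609
After 'steady': P(storm) = 0.2·0.2609 / (0.2·0.2609 + 0.6·0.7391) ≈ 0.1053
After 'falling': P(storm) = 0.8·0.1053 / (0.8·0.1053 + 0.4·0.8947) ≈ 0.1905
After 'falling': P(storm) = 0.8·0.1905 / (0.8·0.1905 + 0.4·0.8095) ≈ 0.3200
After 'steady': P(storm) = 0.2·0.3200 / (0.2·0.3200 + 0.6·0.6800) ≈ 0.1356
After 'falling': P(storm) = 0.8·0.1356 / (0.8·0.1356 + 0.4·0.8644) ≈ 0.2388

0.239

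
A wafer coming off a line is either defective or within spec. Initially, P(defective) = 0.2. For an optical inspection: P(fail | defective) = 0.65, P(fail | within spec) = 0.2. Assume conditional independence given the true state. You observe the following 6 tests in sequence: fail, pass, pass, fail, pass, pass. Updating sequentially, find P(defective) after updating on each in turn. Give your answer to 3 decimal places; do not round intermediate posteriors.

0.088

After 'fail': P(defective) = 0.65·0.2000 / (0.65·0.2000 + 0.2·0.8000) ≈ 0.4483
After 'pass': P(defective) = 0.35·0.4483 / (0.35·0.4483 + 0.8·0.5517) ≈ 0.2622
After 'pass': P(defective) = 0.35·0.2622 / (0.35·0.2622 + 0.8·0.7378) ≈ 0.1346
After 'fail': P(defective) = 0.65·0.1346 / (0.65·0.1346 + 0.2·0.8654) ≈ 0.3357
After 'pass': P(defective) = 0.35·0.3357 / (0.35·0.3357 + 0.8·0.6643) ≈ 0.1811
After 'pass': P(defective) = 0.35·0.1811 / (0.35·0.1811 + 0.8·0.8189) ≈ 0.0882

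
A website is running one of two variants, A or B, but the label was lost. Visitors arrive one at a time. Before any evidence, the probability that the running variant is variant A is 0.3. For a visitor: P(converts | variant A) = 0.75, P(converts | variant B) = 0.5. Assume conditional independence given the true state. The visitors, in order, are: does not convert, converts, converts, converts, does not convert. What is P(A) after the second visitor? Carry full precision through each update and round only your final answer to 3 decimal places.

After 'does not convert': P(A) = 0.25·0.3000 / (0.25·0.3000 + 0.5·0.7000) ≈ 0.1765
After 'converts': P(A) = 0.75·0.1765 / (0.75·0.1765 + 0.5·0.8235) ≈ 0.2432

0.243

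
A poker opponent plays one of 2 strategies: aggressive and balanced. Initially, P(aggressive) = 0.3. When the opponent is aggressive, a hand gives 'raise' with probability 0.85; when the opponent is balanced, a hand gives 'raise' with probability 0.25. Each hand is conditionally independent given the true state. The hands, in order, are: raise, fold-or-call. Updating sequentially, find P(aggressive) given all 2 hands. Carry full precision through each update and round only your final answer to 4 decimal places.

0.2257

After 'raise': P(aggressive) = 0.85·0.3000 / (0.85·0.3000 + 0.25·0.7000) ≈ 0.5930
After 'fold-or-call': P(aggressive) = 0.15·0.5930 / (0.15·0.5930 + 0.75·0.4070) ≈ 0.2257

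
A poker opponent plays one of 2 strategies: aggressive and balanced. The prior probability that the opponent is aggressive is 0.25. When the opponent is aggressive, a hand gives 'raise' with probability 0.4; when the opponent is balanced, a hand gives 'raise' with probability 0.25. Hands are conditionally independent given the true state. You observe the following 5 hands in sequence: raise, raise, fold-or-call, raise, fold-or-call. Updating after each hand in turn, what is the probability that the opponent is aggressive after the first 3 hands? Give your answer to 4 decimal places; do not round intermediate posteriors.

After 'raise': P(aggressive) = 0.4·0.2500 / (0.4·0.2500 + 0.25·0.7500) ≈ 0.3478
After 'raise': P(aggressive) = 0.4·0.3478 / (0.4·0.3478 + 0.25·0.6522) ≈ 0.4604
After 'fold-or-call': P(aggressive) = 0.6·0.4604 / (0.6·0.4604 + 0.75·0.5396) ≈ 0.4057

0.4057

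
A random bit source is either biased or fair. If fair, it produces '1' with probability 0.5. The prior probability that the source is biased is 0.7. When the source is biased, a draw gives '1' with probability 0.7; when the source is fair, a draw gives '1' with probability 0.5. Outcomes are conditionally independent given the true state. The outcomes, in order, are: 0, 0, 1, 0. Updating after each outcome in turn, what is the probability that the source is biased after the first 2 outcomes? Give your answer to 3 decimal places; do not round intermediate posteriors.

0.457

Each posterior becomes the prior for the next update.
After '0': P(biased) = 0.3·0.7000 / (0.3·0.7000 + 0.5·0.3000) ≈ 0.5833
After '0': P(biased) = 0.3·0.5833 / (0.3·0.5833 + 0.5·0.4167) ≈ 0.4565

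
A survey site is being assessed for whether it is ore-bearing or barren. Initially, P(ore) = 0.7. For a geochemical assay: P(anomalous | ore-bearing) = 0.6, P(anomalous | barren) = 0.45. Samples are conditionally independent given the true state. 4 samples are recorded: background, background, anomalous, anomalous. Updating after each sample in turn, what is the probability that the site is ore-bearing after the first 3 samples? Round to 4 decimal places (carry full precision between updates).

Each posterior becomes the prior for the next update.
After 'background': P(ore) = 0.4·0.7000 / (0.4·0.7000 + 0.55·0.3000) ≈ 0.6292
After 'background': P(ore) = 0.4·0.6292 / (0.4·0.6292 + 0.55·0.3708) ≈ 0.5524
After 'anomalous': P(ore) = 0.6·0.5524 / (0.6·0.5524 + 0.45·0.4476) ≈ 0.6220

0.6220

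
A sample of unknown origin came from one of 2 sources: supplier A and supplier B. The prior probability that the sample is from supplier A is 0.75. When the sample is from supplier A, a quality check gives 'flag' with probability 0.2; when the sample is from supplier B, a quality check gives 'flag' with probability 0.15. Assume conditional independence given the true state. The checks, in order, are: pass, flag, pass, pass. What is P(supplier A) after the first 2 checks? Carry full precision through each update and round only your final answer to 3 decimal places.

0.790

After 'pass': P(supplier A) = 0.8·0.7500 / (0.8·0.7500 + 0.85·0.2500) ≈ 0.7385
After 'flag': P(supplier A) = 0.2·0.7385 / (0.2·0.7385 + 0.15·0.2615) ≈ 0.7901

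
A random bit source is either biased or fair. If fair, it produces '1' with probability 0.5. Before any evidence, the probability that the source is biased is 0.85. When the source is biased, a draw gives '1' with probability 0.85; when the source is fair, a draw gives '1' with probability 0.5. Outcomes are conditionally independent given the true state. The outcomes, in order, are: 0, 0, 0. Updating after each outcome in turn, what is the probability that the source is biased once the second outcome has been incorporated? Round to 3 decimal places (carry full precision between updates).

After '0': P(biased) = 0.15·0.8500 / (0.15·0.8500 + 0.5·0.1500) ≈ 0.6296
After '0': P(biased) = 0.15·0.6296 / (0.15·0.6296 + 0.5·0.3704) ≈ 0.3377

0.338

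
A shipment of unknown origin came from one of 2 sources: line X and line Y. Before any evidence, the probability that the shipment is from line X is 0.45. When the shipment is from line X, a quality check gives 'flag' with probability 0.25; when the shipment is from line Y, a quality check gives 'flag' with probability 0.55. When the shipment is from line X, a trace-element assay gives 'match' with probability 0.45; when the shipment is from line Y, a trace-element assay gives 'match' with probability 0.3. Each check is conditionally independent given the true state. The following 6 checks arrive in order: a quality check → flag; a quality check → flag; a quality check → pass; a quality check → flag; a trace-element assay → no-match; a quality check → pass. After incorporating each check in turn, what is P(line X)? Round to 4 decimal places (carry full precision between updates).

After a quality check='flag': P(line X) = 0.25·0.4500 / (0.25·0.4500 + 0.55·0.5500) ≈ 0.2711
After a quality check='flag': P(line X) = 0.25·0.2711 / (0.25·0.2711 + 0.55·0.7289) ≈ 0.1446
After a quality check='pass': P(line X) = 0.75·0.1446 / (0.75·0.1446 + 0.45·0.8554) ≈ 0.2198
After a quality check='flag': P(line X) = 0.25·0.2198 / (0.25·0.2198 + 0.55·0.7802) ≈ 0.1135
After a trace-element assay='no-match': P(line X) = 0.55·0.1135 / (0.55·0.1135 + 0.7·0.8865) ≈ 0.0914
After a quality check='pass': P(line X) = 0.75·0.0914 / (0.75·0.0914 + 0.45·0.9086) ≈ 0.1436

0.1436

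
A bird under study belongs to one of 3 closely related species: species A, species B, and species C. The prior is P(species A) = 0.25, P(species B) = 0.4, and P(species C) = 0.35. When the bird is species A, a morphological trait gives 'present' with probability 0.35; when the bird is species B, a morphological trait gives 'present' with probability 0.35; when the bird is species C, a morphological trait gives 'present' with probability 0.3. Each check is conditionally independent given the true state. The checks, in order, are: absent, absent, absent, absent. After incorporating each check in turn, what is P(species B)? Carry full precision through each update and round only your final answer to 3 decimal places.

Each posterior becomes the prior for the next update.
After 'absent': normaliser = 0.65·0.2500 + 0.65·0.4000 + 0.7·0.3500; P(species A) ≈ 0.2434, P(species B) ≈ 0.3895, P(species C) ≈ 0.3670
After 'absent': normaliser = 0.65·0.2434 + 0.65·0.3895 + 0.7·0.3670; P(species A) ≈ 0.2368, P(species B) ≈ 0.3788, P(species C) ≈ 0.3844
After 'absent': normaliser = 0.65·0.2368 + 0.65·0.3788 + 0.7·0.3844; P(species A) ≈ 0.2300, P(species B) ≈ 0.3679, P(species C) ≈ 0.4021
After 'absent': normaliser = 0.65·0.2300 + 0.65·0.3679 + 0.7·0.4021; P(species A) ≈ 0.2231, P(species B) ≈ 0.3569, P(species C) ≈ 0.4200

0.357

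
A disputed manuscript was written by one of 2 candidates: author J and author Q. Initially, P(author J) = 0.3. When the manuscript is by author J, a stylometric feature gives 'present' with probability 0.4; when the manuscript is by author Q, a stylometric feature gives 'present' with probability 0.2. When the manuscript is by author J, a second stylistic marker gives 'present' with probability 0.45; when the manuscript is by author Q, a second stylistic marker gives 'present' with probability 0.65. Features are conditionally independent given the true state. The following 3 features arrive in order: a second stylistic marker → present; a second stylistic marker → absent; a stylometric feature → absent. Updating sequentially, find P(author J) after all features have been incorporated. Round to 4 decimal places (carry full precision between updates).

Each posterior becomes the prior for the next update.
After a second stylistic marker='present': P(author J) = 0.45·0.3000 / (0.45·0.3000 + 0.65·0.7000) ≈ 0.2288
After a second stylistic marker='absent': P(author J) = 0.55·0.2288 / (0.55·0.2288 + 0.35·0.7712) ≈ 0.3180
After a stylometric feature='absent': P(author J) = 0.6·0.3180 / (0.6·0.3180 + 0.8·0.6820) ≈ 0.2591

0.2591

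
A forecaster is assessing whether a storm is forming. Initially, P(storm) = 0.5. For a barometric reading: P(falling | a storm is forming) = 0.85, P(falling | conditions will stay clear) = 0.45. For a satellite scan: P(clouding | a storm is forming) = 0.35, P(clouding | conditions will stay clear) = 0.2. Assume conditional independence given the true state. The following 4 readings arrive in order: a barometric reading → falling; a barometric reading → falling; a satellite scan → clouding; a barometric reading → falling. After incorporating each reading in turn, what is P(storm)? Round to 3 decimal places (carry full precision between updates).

0.922

After a barometric reading='falling': P(storm) = 0.85·0.5000 / (0.85·0.5000 + 0.45·0.5000) ≈ 0.6538
After a barometric reading='falling': P(storm) = 0.85·0.6538 / (0.85·0.6538 + 0.45·0.3462) ≈ 0.7811
After a satellite scan='clouding': P(storm) = 0.35·0.7811 / (0.35·0.7811 + 0.2·0.2189) ≈ 0.8620
After a barometric reading='falling': P(storm) = 0.85·0.8620 / (0.85·0.8620 + 0.45·0.1380) ≈ 0.9218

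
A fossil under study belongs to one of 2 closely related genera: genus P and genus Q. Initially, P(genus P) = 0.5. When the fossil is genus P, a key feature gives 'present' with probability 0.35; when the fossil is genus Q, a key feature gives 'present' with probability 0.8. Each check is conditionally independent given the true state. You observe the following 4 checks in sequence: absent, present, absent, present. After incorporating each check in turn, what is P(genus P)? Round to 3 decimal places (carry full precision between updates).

After 'absent': P(genus P) = 0.65·0.5000 / (0.65·0.5000 + 0.2·0.5000) ≈ 0.7647
After 'present': P(genus P) = 0.35·0.7647 / (0.35·0.7647 + 0.8·0.2353) ≈ 0.5871
After 'absent': P(genus P) = 0.65·0.5871 / (0.65·0.5871 + 0.2·0.4129) ≈ 0.8221
After 'present': P(genus P) = 0.35·0.8221 / (0.35·0.8221 + 0.8·0.1779) ≈ 0.6691

0.669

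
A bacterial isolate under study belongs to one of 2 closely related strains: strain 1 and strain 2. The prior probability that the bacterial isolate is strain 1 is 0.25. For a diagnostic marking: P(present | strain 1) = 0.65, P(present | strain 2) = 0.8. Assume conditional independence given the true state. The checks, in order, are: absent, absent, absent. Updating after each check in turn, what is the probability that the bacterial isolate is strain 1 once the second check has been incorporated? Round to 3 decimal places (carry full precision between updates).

0.505

After 'absent': P(strain 1) = 0.35·0.2500 / (0.35·0.2500 + 0.2·0.7500) ≈ 0.3684
After 'absent': P(strain 1) = 0.35·0.3684 / (0.35·0.3684 + 0.2·0.6316) ≈ 0.5052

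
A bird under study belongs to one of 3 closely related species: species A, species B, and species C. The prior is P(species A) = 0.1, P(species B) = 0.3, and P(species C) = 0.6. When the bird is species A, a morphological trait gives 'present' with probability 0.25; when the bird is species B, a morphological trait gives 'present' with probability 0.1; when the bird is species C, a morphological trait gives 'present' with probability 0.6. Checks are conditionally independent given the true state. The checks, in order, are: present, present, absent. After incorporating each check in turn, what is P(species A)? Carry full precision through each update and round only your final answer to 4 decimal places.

After 'present': normaliser = 0.25·0.1000 + 0.1·0.3000 + 0.6·0.6000; P(species A) ≈ 0.0602, P(species B) ≈ 0.0723, P(species C) ≈ 0.8675
After 'present': normaliser = 0.25·0.0602 + 0.1·0.0723 + 0.6·0.8675; P(species A) ≈ 0.0277, P(species B) ≈ 0.0133, P(species C) ≈ 0.9589
After 'absent': normaliser = 0.75·0.0277 + 0.9·0.0133 + 0.4·0.9589; P(species A) ≈ 0.0500, P(species B) ≈ 0.0288, P(species C) ≈ 0.9212

0.0500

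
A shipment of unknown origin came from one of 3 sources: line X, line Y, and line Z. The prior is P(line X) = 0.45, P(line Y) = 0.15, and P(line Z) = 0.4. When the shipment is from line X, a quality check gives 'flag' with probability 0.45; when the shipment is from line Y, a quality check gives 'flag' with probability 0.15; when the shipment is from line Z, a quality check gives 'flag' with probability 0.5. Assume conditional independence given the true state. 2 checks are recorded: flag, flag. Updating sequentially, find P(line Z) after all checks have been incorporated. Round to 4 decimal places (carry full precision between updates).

0.5141

After 'flag': normaliser = 0.45·0.4500 + 0.15·0.1500 + 0.5·0.4000; P(line X) ≈ 0.4765, P(line Y) ≈ 0.0529, P(line Z) ≈ 0.4706
After 'flag': normaliser = 0.45·0.4765 + 0.15·0.0529 + 0.5·0.4706; P(line X) ≈ 0.4685, P(line Y) ≈ 0.0174, P(line Z) ≈ 0.5141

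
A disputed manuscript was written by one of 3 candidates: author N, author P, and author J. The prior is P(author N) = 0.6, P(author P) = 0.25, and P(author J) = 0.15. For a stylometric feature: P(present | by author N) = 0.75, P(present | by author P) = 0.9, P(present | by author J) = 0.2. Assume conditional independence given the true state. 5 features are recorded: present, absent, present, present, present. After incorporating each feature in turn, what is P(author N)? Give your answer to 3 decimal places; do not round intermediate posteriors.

0.741

After 'present': normaliser = 0.75·0.6000 + 0.9·0.2500 + 0.2·0.1500; P(author N) ≈ 0.6383, P(author P) ≈ 0.3191, P(author J) ≈ 0.0426
After 'absent': normaliser = 0.25·0.6383 + 0.1·0.3191 + 0.8·0.0426; P(author N) ≈ 0.7075, P(author P) ≈ 0.1415, P(author J) ≈ 0.1509
After 'present': normaliser = 0.75·0.7075 + 0.9·0.1415 + 0.2·0.1509; P(author N) ≈ 0.7711, P(author P) ≈ 0.1851, P(author J) ≈ 0.0439
After 'present': normaliser = 0.75·0.7711 + 0.9·0.1851 + 0.2·0.0439; P(author N) ≈ 0.7674, P(author P) ≈ 0.2210, P(author J) ≈ 0.0116
After 'present': normaliser = 0.75·0.7674 + 0.9·0.2210 + 0.2·0.0116; P(author N) ≈ 0.7409, P(author P) ≈ 0.2561, P(author J) ≈ 0.0030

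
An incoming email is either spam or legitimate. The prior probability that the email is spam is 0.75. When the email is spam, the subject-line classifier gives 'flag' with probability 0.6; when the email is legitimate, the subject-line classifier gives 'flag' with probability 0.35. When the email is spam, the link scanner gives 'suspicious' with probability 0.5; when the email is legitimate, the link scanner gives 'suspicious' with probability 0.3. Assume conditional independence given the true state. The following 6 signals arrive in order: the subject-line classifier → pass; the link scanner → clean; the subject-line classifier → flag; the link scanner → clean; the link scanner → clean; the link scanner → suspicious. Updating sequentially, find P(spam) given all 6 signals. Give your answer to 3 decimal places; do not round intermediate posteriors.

0.658

Each posterior becomes the prior for the next update.
After the subject-line classifier='pass': P(spam) = 0.4·0.7500 / (0.4·0.7500 + 0.65·0.2500) ≈ 0.6486
After the link scanner='clean': P(spam) = 0.5·0.6486 / (0.5·0.6486 + 0.7·0.3514) ≈ 0.5687
After the subject-line classifier='flag': P(spam) = 0.6·0.5687 / (0.6·0.5687 + 0.35·0.4313) ≈ 0.6933
After the link scanner='clean': P(spam) = 0.5·0.6933 / (0.5·0.6933 + 0.7·0.3067) ≈ 0.6175
After the link scanner='clean': P(spam) = 0.5·0.6175 / (0.5·0.6175 + 0.7·0.3825) ≈ 0.5356
After the link scanner='suspicious': P(spam) = 0.5·0.5356 / (0.5·0.5356 + 0.3·0.4644) ≈ 0.6578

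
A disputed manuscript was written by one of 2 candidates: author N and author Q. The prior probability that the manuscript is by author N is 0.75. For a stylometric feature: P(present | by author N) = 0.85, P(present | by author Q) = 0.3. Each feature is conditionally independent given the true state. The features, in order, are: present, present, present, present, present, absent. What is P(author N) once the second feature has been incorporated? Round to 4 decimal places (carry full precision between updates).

After 'present': P(author N) = 0.85·0.7500 / (0.85·0.7500 + 0.3·0.2500) ≈ 0.8947
After 'present': P(author N) = 0.85·0.8947 / (0.85·0.8947 + 0.3·0.1053) ≈ 0.9601

0.9601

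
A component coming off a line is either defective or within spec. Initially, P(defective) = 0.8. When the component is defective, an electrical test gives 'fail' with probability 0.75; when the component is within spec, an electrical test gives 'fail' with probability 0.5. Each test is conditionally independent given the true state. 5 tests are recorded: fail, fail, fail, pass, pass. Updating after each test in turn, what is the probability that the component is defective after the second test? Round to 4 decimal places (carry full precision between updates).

Each posterior becomes the prior for the next update.
After 'fail': P(defective) = 0.75·0.8000 / (0.75·0.8000 + 0.5·0.2000) ≈ 0.8571
After 'fail': P(defective) = 0.75·0.8571 / (0.75·0.8571 + 0.5·0.1429) ≈ 0.9000

0.9000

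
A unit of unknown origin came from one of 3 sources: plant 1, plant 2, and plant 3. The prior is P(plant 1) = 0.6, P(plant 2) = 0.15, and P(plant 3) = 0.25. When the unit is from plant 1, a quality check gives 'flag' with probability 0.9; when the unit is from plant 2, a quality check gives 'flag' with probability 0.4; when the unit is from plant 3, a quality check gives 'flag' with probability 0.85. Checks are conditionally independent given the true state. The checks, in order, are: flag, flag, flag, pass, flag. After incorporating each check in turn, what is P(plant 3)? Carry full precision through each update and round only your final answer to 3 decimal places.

After 'flag': normaliser = 0.9·0.6000 + 0.4·0.1500 + 0.85·0.2500; P(plant 1) ≈ 0.6646, P(plant 2) ≈ 0.0738, P(plant 3) ≈ 0.2615
After 'flag': normaliser = 0.9·0.6646 + 0.4·0.0738 + 0.85·0.2615; P(plant 1) ≈ 0.7037, P(plant 2) ≈ 0.0348, P(plant 3) ≈ 0.2615
After 'flag': normaliser = 0.9·0.7037 + 0.4·0.0348 + 0.85·0.2615; P(plant 1) ≈ 0.7284, P(plant 2) ≈ 0.0160, P(plant 3) ≈ 0.2557
After 'pass': normaliser = 0.1·0.7284 + 0.6·0.0160 + 0.15·0.2557; P(plant 1) ≈ 0.6031, P(plant 2) ≈ 0.0794, P(plant 3) ≈ 0.3175
After 'flag': normaliser = 0.9·0.6031 + 0.4·0.0794 + 0.85·0.3175; P(plant 1) ≈ 0.6428, P(plant 2) ≈ 0.0376, P(plant 3) ≈ 0.3196

0.320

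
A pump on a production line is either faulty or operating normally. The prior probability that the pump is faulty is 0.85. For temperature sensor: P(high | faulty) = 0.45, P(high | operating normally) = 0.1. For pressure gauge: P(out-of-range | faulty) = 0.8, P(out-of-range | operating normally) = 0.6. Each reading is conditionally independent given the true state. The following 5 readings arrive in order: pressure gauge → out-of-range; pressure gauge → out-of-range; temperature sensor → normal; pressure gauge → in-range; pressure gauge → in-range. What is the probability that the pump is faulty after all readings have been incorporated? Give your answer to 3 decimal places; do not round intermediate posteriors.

0.606

After pressure gauge='out-of-range': P(faulty) = 0.8·0.8500 / (0.8·0.8500 + 0.6·0.1500) ≈ 0.8831
After pressure gauge='out-of-range': P(faulty) = 0.8·0.8831 / (0.8·0.8831 + 0.6·0.1169) ≈ 0.9097
After temperature sensor='normal': P(faulty) = 0.55·0.9097 / (0.55·0.9097 + 0.9·0.0903) ≈ 0.8603
After pressure gauge='in-range': P(faulty) = 0.2·0.8603 / (0.2·0.8603 + 0.4·0.1397) ≈ 0.7548
After pressure gauge='in-range': P(faulty) = 0.2·0.7548 / (0.2·0.7548 + 0.4·0.2452) ≈ 0.6062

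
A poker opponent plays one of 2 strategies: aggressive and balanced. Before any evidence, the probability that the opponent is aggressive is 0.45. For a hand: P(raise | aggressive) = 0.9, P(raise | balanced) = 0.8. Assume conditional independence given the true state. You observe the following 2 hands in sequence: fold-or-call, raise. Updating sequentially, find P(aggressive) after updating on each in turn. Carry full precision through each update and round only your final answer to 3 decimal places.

Apply Bayes' rule sequentially, carrying P(aggressive) forward.
After 'fold-or-call': P(aggressive) = 0.1·0.4500 / (0.1·0.4500 + 0.2·0.5500) ≈ 0.2903
After 'raise': P(aggressive) = 0.9·0.2903 / (0.9·0.2903 + 0.8·0.7097) ≈ 0.3152

0.315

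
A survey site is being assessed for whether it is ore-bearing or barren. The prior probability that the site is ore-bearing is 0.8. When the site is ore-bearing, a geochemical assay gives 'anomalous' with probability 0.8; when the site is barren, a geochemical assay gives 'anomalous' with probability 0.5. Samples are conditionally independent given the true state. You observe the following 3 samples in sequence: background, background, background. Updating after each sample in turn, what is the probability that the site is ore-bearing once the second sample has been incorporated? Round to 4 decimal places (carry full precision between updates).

After 'background': P(ore) = 0.2·0.8000 / (0.2·0.8000 + 0.5·0.2000) ≈ 0.6154
After 'background': P(ore) = 0.2·0.6154 / (0.2·0.6154 + 0.5·0.3846) ≈ 0.3902

0.3902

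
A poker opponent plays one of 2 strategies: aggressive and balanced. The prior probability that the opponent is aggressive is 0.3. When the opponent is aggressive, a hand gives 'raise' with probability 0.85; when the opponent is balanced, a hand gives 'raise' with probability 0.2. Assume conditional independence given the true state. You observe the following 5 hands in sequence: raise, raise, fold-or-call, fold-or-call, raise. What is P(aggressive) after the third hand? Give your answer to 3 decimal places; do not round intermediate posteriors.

Apply Bayes' rule sequentially, carrying P(aggressive) forward.
After 'raise': P(aggressive) = 0.85·0.3000 / (0.85·0.3000 + 0.2·0.7000) ≈ 0.6456
After 'raise': P(aggressive) = 0.85·0.6456 / (0.85·0.6456 + 0.2·0.3544) ≈ 0.8856
After 'fold-or-call': P(aggressive) = 0.15·0.8856 / (0.15·0.8856 + 0.8·0.1144) ≈ 0.5921

0.592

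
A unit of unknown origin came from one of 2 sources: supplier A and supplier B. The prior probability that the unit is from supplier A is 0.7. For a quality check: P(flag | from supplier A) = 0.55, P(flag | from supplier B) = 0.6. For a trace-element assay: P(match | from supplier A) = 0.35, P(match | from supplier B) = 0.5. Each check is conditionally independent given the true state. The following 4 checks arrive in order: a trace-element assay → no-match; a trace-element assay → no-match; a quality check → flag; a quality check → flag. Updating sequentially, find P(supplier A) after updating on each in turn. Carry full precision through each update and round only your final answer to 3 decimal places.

Apply Bayes' rule sequentially, carrying P(supplier A) forward.
After a trace-element assay='no-match': P(supplier A) = 0.65·0.7000 / (0.65·0.7000 + 0.5·0.3000) ≈ 0.7521
After a trace-element assay='no-match': P(supplier A) = 0.65·0.7521 / (0.65·0.7521 + 0.5·0.2479) ≈ 0.7977
After a quality check='flag': P(supplier A) = 0.55·0.7977 / (0.55·0.7977 + 0.6·0.2023) ≈ 0.7833
After a quality check='flag': P(supplier A) = 0.55·0.7833 / (0.55·0.7833 + 0.6·0.2167) ≈ 0.7682

0.768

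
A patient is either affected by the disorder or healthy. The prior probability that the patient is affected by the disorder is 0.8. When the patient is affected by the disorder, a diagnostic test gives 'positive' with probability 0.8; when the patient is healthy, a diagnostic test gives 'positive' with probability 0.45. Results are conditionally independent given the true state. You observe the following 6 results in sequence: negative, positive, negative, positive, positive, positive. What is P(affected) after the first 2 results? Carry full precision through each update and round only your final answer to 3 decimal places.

0.721

After 'negative': P(affected) = 0.2·0.8000 / (0.2·0.8000 + 0.55·0.2000) ≈ 0.5926
After 'positive': P(affected) = 0.8·0.5926 / (0.8·0.5926 + 0.45·0.4074) ≈ 0.7211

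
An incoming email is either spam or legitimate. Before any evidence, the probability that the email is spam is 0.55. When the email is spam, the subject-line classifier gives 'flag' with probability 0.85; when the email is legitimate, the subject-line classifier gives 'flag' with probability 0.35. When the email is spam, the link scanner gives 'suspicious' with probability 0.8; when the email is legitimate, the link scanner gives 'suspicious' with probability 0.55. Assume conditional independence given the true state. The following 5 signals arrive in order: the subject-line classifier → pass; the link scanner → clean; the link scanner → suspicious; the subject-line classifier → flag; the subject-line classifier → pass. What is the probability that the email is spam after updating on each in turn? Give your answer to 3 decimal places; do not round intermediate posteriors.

After the subject-line classifier='pass': P(spam) = 0.15·0.5500 / (0.15·0.5500 + 0.65·0.4500) ≈ 0.2200
After the link scanner='clean': P(spam) = 0.2·0.2200 / (0.2·0.2200 + 0.45·0.7800) ≈ 0.1114
After the link scanner='suspicious': P(spam) = 0.8·0.1114 / (0.8·0.1114 + 0.55·0.8886) ≈ 0.1542
After the subject-line classifier='flag': P(spam) = 0.85·0.1542 / (0.85·0.1542 + 0.35·0.8458) ≈ 0.3069
After the subject-line classifier='pass': P(spam) = 0.15·0.3069 / (0.15·0.3069 + 0.65·0.6931) ≈ 0.0927

0.093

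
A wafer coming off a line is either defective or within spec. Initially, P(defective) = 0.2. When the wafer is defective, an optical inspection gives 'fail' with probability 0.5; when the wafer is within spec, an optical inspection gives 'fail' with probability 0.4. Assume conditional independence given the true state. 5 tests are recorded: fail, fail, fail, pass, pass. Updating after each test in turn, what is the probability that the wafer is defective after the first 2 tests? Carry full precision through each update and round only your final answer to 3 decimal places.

0.281

After 'fail': P(defective) = 0.5·0.2000 / (0.5·0.2000 + 0.4·0.8000) ≈ 0.2381
After 'fail': P(defective) = 0.5·0.2381 / (0.5·0.2381 + 0.4·0.7619) ≈ 0.2809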